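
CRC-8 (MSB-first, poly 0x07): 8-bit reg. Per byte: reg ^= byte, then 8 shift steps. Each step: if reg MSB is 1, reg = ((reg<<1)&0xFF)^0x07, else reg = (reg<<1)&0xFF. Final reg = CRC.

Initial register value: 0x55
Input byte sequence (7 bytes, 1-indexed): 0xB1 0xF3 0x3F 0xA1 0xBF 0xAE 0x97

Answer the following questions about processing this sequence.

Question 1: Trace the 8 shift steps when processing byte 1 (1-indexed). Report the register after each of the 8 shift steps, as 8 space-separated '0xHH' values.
Register before byte 1: 0x55
After XOR with byte 0xB1: 0xE4

Answer: 0xCF 0x99 0x35 0x6A 0xD4 0xAF 0x59 0xB2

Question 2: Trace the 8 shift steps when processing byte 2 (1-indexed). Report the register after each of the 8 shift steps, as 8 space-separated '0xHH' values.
After byte 1 (0xB1): reg=0xB2
Register before byte 2: 0xB2
After XOR with byte 0xF3: 0x41

Answer: 0x82 0x03 0x06 0x0C 0x18 0x30 0x60 0xC0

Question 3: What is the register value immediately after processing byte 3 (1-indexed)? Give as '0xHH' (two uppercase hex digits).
After byte 1 (0xB1): reg=0xB2
After byte 2 (0xF3): reg=0xC0
After byte 3 (0x3F): reg=0xF3

Answer: 0xF3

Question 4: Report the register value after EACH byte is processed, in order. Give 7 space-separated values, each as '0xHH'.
0xB2 0xC0 0xF3 0xB9 0x12 0x3D 0x5F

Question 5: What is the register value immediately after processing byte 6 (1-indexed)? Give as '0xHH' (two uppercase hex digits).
Answer: 0x3D

Derivation:
After byte 1 (0xB1): reg=0xB2
After byte 2 (0xF3): reg=0xC0
After byte 3 (0x3F): reg=0xF3
After byte 4 (0xA1): reg=0xB9
After byte 5 (0xBF): reg=0x12
After byte 6 (0xAE): reg=0x3D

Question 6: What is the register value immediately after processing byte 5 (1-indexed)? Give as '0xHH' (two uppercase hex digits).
Answer: 0x12

Derivation:
After byte 1 (0xB1): reg=0xB2
After byte 2 (0xF3): reg=0xC0
After byte 3 (0x3F): reg=0xF3
After byte 4 (0xA1): reg=0xB9
After byte 5 (0xBF): reg=0x12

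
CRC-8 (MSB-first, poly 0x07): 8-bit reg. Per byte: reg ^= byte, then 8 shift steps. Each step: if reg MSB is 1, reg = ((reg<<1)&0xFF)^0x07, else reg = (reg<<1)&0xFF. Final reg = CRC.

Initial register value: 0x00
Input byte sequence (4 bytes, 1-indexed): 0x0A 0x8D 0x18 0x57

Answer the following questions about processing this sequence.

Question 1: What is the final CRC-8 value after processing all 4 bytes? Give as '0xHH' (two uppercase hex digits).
After byte 1 (0x0A): reg=0x36
After byte 2 (0x8D): reg=0x28
After byte 3 (0x18): reg=0x90
After byte 4 (0x57): reg=0x5B

Answer: 0x5B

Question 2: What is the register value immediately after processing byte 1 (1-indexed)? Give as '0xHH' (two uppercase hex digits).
Answer: 0x36

Derivation:
After byte 1 (0x0A): reg=0x36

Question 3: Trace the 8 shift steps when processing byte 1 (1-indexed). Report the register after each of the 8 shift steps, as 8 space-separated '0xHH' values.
Answer: 0x14 0x28 0x50 0xA0 0x47 0x8E 0x1B 0x36

Derivation:
Register before byte 1: 0x00
After XOR with byte 0x0A: 0x0A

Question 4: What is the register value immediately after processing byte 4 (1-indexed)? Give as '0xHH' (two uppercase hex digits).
Answer: 0x5B

Derivation:
After byte 1 (0x0A): reg=0x36
After byte 2 (0x8D): reg=0x28
After byte 3 (0x18): reg=0x90
After byte 4 (0x57): reg=0x5B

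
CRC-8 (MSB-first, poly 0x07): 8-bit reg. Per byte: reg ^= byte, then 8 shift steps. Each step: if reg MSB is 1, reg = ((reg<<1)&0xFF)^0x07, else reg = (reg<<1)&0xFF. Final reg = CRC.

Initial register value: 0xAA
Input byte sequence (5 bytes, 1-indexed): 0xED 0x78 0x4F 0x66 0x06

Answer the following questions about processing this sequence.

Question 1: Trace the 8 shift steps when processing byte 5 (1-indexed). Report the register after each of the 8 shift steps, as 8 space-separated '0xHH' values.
After byte 1 (0xED): reg=0xD2
After byte 2 (0x78): reg=0x5F
After byte 3 (0x4F): reg=0x70
After byte 4 (0x66): reg=0x62
Register before byte 5: 0x62
After XOR with byte 0x06: 0x64

Answer: 0xC8 0x97 0x29 0x52 0xA4 0x4F 0x9E 0x3B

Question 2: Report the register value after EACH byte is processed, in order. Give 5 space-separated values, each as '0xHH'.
0xD2 0x5F 0x70 0x62 0x3B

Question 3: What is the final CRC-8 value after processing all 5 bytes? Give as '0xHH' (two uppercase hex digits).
Answer: 0x3B

Derivation:
After byte 1 (0xED): reg=0xD2
After byte 2 (0x78): reg=0x5F
After byte 3 (0x4F): reg=0x70
After byte 4 (0x66): reg=0x62
After byte 5 (0x06): reg=0x3B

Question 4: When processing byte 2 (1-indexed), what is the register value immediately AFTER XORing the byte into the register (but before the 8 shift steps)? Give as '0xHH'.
Register before byte 2: 0xD2
Byte 2: 0x78
0xD2 XOR 0x78 = 0xAA

Answer: 0xAA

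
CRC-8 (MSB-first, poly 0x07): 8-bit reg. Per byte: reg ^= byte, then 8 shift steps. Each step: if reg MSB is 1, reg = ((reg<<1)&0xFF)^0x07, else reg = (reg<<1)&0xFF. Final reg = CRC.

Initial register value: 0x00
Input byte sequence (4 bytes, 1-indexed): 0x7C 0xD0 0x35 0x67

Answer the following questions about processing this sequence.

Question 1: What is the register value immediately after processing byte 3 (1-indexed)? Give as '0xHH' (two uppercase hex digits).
After byte 1 (0x7C): reg=0x73
After byte 2 (0xD0): reg=0x60
After byte 3 (0x35): reg=0xAC

Answer: 0xAC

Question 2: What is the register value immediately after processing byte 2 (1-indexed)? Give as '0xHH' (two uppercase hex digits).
After byte 1 (0x7C): reg=0x73
After byte 2 (0xD0): reg=0x60

Answer: 0x60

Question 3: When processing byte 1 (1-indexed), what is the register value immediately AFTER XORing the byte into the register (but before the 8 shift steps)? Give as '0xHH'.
Register before byte 1: 0x00
Byte 1: 0x7C
0x00 XOR 0x7C = 0x7C

Answer: 0x7C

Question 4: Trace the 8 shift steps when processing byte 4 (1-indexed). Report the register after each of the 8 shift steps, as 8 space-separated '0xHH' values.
Answer: 0x91 0x25 0x4A 0x94 0x2F 0x5E 0xBC 0x7F

Derivation:
After byte 1 (0x7C): reg=0x73
After byte 2 (0xD0): reg=0x60
After byte 3 (0x35): reg=0xAC
Register before byte 4: 0xAC
After XOR with byte 0x67: 0xCB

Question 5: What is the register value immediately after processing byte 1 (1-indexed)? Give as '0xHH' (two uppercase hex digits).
After byte 1 (0x7C): reg=0x73

Answer: 0x73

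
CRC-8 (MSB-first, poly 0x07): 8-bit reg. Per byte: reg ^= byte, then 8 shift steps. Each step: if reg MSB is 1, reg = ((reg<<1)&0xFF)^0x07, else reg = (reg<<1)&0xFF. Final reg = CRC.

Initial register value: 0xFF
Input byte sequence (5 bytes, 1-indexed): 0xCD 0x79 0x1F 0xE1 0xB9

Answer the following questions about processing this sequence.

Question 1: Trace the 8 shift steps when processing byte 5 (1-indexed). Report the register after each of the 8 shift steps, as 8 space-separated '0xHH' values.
After byte 1 (0xCD): reg=0x9E
After byte 2 (0x79): reg=0xBB
After byte 3 (0x1F): reg=0x75
After byte 4 (0xE1): reg=0xE5
Register before byte 5: 0xE5
After XOR with byte 0xB9: 0x5C

Answer: 0xB8 0x77 0xEE 0xDB 0xB1 0x65 0xCA 0x93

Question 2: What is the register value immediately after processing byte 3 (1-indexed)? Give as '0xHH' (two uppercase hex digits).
Answer: 0x75

Derivation:
After byte 1 (0xCD): reg=0x9E
After byte 2 (0x79): reg=0xBB
After byte 3 (0x1F): reg=0x75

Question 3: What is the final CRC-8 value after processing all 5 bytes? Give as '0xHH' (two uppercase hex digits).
After byte 1 (0xCD): reg=0x9E
After byte 2 (0x79): reg=0xBB
After byte 3 (0x1F): reg=0x75
After byte 4 (0xE1): reg=0xE5
After byte 5 (0xB9): reg=0x93

Answer: 0x93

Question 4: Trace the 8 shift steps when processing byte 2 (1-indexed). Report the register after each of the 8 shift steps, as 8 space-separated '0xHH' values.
After byte 1 (0xCD): reg=0x9E
Register before byte 2: 0x9E
After XOR with byte 0x79: 0xE7

Answer: 0xC9 0x95 0x2D 0x5A 0xB4 0x6F 0xDE 0xBB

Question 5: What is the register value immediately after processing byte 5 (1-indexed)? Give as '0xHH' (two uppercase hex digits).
Answer: 0x93

Derivation:
After byte 1 (0xCD): reg=0x9E
After byte 2 (0x79): reg=0xBB
After byte 3 (0x1F): reg=0x75
After byte 4 (0xE1): reg=0xE5
After byte 5 (0xB9): reg=0x93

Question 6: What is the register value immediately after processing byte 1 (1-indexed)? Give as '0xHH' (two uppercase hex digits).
Answer: 0x9E

Derivation:
After byte 1 (0xCD): reg=0x9E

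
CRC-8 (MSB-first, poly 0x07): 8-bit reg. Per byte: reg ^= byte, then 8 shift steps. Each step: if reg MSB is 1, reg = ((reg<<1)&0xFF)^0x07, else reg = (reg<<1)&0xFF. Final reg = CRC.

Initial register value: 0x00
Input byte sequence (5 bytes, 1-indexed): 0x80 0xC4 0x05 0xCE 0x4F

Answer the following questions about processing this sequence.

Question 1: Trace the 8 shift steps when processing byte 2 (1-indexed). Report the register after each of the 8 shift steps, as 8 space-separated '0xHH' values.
Answer: 0x9A 0x33 0x66 0xCC 0x9F 0x39 0x72 0xE4

Derivation:
After byte 1 (0x80): reg=0x89
Register before byte 2: 0x89
After XOR with byte 0xC4: 0x4D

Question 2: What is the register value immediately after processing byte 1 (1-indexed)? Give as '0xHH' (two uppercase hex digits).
After byte 1 (0x80): reg=0x89

Answer: 0x89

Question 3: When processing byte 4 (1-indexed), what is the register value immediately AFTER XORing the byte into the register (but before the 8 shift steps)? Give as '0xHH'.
Answer: 0x67

Derivation:
Register before byte 4: 0xA9
Byte 4: 0xCE
0xA9 XOR 0xCE = 0x67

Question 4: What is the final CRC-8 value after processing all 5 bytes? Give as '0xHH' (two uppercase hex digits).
After byte 1 (0x80): reg=0x89
After byte 2 (0xC4): reg=0xE4
After byte 3 (0x05): reg=0xA9
After byte 4 (0xCE): reg=0x32
After byte 5 (0x4F): reg=0x74

Answer: 0x74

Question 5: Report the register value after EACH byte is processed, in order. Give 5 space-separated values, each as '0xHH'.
0x89 0xE4 0xA9 0x32 0x74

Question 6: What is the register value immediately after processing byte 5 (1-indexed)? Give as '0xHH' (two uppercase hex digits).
After byte 1 (0x80): reg=0x89
After byte 2 (0xC4): reg=0xE4
After byte 3 (0x05): reg=0xA9
After byte 4 (0xCE): reg=0x32
After byte 5 (0x4F): reg=0x74

Answer: 0x74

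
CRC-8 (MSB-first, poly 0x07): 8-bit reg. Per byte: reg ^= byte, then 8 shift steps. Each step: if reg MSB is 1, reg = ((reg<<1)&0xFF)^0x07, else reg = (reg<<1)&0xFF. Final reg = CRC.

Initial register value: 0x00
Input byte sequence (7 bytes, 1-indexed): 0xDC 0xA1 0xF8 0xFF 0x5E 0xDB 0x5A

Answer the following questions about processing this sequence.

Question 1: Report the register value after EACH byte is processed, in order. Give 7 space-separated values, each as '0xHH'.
0x1A 0x28 0x3E 0x49 0x65 0x33 0x18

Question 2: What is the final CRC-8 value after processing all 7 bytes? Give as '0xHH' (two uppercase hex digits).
Answer: 0x18

Derivation:
After byte 1 (0xDC): reg=0x1A
After byte 2 (0xA1): reg=0x28
After byte 3 (0xF8): reg=0x3E
After byte 4 (0xFF): reg=0x49
After byte 5 (0x5E): reg=0x65
After byte 6 (0xDB): reg=0x33
After byte 7 (0x5A): reg=0x18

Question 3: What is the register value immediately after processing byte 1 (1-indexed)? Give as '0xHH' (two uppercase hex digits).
After byte 1 (0xDC): reg=0x1A

Answer: 0x1A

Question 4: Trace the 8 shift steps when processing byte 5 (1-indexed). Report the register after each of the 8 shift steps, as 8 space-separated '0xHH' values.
After byte 1 (0xDC): reg=0x1A
After byte 2 (0xA1): reg=0x28
After byte 3 (0xF8): reg=0x3E
After byte 4 (0xFF): reg=0x49
Register before byte 5: 0x49
After XOR with byte 0x5E: 0x17

Answer: 0x2E 0x5C 0xB8 0x77 0xEE 0xDB 0xB1 0x65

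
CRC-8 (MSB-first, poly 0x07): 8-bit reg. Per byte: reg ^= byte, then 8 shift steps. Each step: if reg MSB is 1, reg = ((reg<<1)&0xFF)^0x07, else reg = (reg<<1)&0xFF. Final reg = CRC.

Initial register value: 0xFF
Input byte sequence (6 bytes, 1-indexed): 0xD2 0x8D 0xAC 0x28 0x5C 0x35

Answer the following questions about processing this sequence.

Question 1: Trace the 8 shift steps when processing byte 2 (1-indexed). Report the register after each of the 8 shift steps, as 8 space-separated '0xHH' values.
After byte 1 (0xD2): reg=0xC3
Register before byte 2: 0xC3
After XOR with byte 0x8D: 0x4E

Answer: 0x9C 0x3F 0x7E 0xFC 0xFF 0xF9 0xF5 0xED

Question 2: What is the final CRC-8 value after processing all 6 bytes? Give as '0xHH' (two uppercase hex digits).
Answer: 0xE4

Derivation:
After byte 1 (0xD2): reg=0xC3
After byte 2 (0x8D): reg=0xED
After byte 3 (0xAC): reg=0xC0
After byte 4 (0x28): reg=0x96
After byte 5 (0x5C): reg=0x78
After byte 6 (0x35): reg=0xE4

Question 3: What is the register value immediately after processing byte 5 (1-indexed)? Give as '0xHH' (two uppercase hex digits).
After byte 1 (0xD2): reg=0xC3
After byte 2 (0x8D): reg=0xED
After byte 3 (0xAC): reg=0xC0
After byte 4 (0x28): reg=0x96
After byte 5 (0x5C): reg=0x78

Answer: 0x78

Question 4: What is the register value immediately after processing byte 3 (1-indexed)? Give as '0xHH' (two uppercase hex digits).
After byte 1 (0xD2): reg=0xC3
After byte 2 (0x8D): reg=0xED
After byte 3 (0xAC): reg=0xC0

Answer: 0xC0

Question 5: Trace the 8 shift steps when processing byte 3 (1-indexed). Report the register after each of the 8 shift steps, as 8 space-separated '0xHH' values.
After byte 1 (0xD2): reg=0xC3
After byte 2 (0x8D): reg=0xED
Register before byte 3: 0xED
After XOR with byte 0xAC: 0x41

Answer: 0x82 0x03 0x06 0x0C 0x18 0x30 0x60 0xC0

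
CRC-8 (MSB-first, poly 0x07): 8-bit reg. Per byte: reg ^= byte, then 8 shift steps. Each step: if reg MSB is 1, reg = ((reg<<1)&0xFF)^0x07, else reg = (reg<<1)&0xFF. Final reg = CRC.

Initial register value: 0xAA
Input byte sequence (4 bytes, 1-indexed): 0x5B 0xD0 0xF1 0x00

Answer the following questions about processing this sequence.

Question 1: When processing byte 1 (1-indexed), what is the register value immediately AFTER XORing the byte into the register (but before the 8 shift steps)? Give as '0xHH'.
Register before byte 1: 0xAA
Byte 1: 0x5B
0xAA XOR 0x5B = 0xF1

Answer: 0xF1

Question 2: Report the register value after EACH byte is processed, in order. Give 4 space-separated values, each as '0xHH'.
0xD9 0x3F 0x64 0x3B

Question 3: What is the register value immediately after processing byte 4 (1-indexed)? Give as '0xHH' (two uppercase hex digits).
Answer: 0x3B

Derivation:
After byte 1 (0x5B): reg=0xD9
After byte 2 (0xD0): reg=0x3F
After byte 3 (0xF1): reg=0x64
After byte 4 (0x00): reg=0x3B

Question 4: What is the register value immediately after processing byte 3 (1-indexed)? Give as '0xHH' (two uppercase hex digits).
Answer: 0x64

Derivation:
After byte 1 (0x5B): reg=0xD9
After byte 2 (0xD0): reg=0x3F
After byte 3 (0xF1): reg=0x64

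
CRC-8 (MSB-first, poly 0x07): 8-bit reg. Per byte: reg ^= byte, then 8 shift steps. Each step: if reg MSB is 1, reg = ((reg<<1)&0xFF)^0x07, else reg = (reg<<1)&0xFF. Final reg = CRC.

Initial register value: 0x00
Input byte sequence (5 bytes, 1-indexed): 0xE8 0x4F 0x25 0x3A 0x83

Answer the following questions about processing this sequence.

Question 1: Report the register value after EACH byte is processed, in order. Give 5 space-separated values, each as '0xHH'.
0x96 0x01 0xFC 0x5C 0x13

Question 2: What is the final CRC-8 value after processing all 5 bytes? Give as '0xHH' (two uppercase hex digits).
After byte 1 (0xE8): reg=0x96
After byte 2 (0x4F): reg=0x01
After byte 3 (0x25): reg=0xFC
After byte 4 (0x3A): reg=0x5C
After byte 5 (0x83): reg=0x13

Answer: 0x13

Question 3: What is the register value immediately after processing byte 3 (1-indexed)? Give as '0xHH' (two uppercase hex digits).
After byte 1 (0xE8): reg=0x96
After byte 2 (0x4F): reg=0x01
After byte 3 (0x25): reg=0xFC

Answer: 0xFC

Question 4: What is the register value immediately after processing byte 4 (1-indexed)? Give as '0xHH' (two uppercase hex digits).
Answer: 0x5C

Derivation:
After byte 1 (0xE8): reg=0x96
After byte 2 (0x4F): reg=0x01
After byte 3 (0x25): reg=0xFC
After byte 4 (0x3A): reg=0x5C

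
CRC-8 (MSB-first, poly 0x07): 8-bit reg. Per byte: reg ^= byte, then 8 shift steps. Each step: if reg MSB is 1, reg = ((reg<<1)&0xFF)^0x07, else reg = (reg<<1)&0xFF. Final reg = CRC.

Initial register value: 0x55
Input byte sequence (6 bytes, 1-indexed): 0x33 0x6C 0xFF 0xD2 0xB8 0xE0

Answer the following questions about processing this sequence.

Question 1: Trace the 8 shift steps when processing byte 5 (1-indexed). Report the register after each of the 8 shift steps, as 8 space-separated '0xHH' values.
Answer: 0x82 0x03 0x06 0x0C 0x18 0x30 0x60 0xC0

Derivation:
After byte 1 (0x33): reg=0x35
After byte 2 (0x6C): reg=0x88
After byte 3 (0xFF): reg=0x42
After byte 4 (0xD2): reg=0xF9
Register before byte 5: 0xF9
After XOR with byte 0xB8: 0x41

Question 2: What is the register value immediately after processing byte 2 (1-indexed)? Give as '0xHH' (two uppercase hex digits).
After byte 1 (0x33): reg=0x35
After byte 2 (0x6C): reg=0x88

Answer: 0x88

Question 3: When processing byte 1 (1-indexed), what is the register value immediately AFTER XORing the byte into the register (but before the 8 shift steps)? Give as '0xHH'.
Answer: 0x66

Derivation:
Register before byte 1: 0x55
Byte 1: 0x33
0x55 XOR 0x33 = 0x66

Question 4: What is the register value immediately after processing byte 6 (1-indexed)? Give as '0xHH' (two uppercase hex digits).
Answer: 0xE0

Derivation:
After byte 1 (0x33): reg=0x35
After byte 2 (0x6C): reg=0x88
After byte 3 (0xFF): reg=0x42
After byte 4 (0xD2): reg=0xF9
After byte 5 (0xB8): reg=0xC0
After byte 6 (0xE0): reg=0xE0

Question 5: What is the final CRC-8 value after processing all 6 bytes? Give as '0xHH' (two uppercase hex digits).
Answer: 0xE0

Derivation:
After byte 1 (0x33): reg=0x35
After byte 2 (0x6C): reg=0x88
After byte 3 (0xFF): reg=0x42
After byte 4 (0xD2): reg=0xF9
After byte 5 (0xB8): reg=0xC0
After byte 6 (0xE0): reg=0xE0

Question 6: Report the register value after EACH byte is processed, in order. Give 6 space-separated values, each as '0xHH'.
0x35 0x88 0x42 0xF9 0xC0 0xE0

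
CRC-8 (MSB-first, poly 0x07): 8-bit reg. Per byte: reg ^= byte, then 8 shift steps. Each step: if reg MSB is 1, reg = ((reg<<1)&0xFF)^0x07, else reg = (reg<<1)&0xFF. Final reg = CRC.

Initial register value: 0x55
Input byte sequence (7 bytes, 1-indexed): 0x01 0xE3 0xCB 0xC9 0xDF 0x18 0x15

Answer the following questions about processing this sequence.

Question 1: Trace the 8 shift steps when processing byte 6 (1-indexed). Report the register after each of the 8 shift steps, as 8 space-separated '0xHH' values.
After byte 1 (0x01): reg=0xAB
After byte 2 (0xE3): reg=0xFF
After byte 3 (0xCB): reg=0x8C
After byte 4 (0xC9): reg=0xDC
After byte 5 (0xDF): reg=0x09
Register before byte 6: 0x09
After XOR with byte 0x18: 0x11

Answer: 0x22 0x44 0x88 0x17 0x2E 0x5C 0xB8 0x77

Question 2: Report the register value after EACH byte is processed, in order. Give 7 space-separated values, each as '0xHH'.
0xAB 0xFF 0x8C 0xDC 0x09 0x77 0x29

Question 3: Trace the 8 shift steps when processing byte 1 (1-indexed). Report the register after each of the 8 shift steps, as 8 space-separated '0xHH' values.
Register before byte 1: 0x55
After XOR with byte 0x01: 0x54

Answer: 0xA8 0x57 0xAE 0x5B 0xB6 0x6B 0xD6 0xAB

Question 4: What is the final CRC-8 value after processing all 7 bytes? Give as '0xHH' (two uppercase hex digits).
Answer: 0x29

Derivation:
After byte 1 (0x01): reg=0xAB
After byte 2 (0xE3): reg=0xFF
After byte 3 (0xCB): reg=0x8C
After byte 4 (0xC9): reg=0xDC
After byte 5 (0xDF): reg=0x09
After byte 6 (0x18): reg=0x77
After byte 7 (0x15): reg=0x29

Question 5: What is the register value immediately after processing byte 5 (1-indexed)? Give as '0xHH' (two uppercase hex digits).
Answer: 0x09

Derivation:
After byte 1 (0x01): reg=0xAB
After byte 2 (0xE3): reg=0xFF
After byte 3 (0xCB): reg=0x8C
After byte 4 (0xC9): reg=0xDC
After byte 5 (0xDF): reg=0x09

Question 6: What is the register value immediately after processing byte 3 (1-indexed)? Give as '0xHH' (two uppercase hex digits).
Answer: 0x8C

Derivation:
After byte 1 (0x01): reg=0xAB
After byte 2 (0xE3): reg=0xFF
After byte 3 (0xCB): reg=0x8C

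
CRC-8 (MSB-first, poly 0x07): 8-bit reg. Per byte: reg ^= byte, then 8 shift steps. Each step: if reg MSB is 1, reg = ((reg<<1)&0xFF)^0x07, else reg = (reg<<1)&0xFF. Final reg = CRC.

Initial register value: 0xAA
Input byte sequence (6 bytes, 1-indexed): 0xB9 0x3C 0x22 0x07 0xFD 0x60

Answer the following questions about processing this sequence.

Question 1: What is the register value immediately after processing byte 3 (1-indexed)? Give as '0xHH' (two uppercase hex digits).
Answer: 0xF4

Derivation:
After byte 1 (0xB9): reg=0x79
After byte 2 (0x3C): reg=0xDC
After byte 3 (0x22): reg=0xF4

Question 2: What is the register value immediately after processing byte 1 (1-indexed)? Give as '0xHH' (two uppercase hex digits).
After byte 1 (0xB9): reg=0x79

Answer: 0x79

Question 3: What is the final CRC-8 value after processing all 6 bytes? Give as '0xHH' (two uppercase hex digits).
After byte 1 (0xB9): reg=0x79
After byte 2 (0x3C): reg=0xDC
After byte 3 (0x22): reg=0xF4
After byte 4 (0x07): reg=0xD7
After byte 5 (0xFD): reg=0xD6
After byte 6 (0x60): reg=0x0B

Answer: 0x0B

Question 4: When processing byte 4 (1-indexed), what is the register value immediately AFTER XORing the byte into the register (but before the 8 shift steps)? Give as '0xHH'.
Register before byte 4: 0xF4
Byte 4: 0x07
0xF4 XOR 0x07 = 0xF3

Answer: 0xF3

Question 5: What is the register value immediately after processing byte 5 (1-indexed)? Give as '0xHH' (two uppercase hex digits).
Answer: 0xD6

Derivation:
After byte 1 (0xB9): reg=0x79
After byte 2 (0x3C): reg=0xDC
After byte 3 (0x22): reg=0xF4
After byte 4 (0x07): reg=0xD7
After byte 5 (0xFD): reg=0xD6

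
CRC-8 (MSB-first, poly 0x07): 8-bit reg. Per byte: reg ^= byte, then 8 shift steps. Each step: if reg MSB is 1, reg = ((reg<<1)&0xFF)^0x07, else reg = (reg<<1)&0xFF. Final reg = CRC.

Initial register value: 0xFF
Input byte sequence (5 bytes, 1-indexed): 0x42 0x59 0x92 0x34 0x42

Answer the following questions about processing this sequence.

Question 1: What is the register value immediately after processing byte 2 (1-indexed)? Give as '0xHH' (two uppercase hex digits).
Answer: 0x2E

Derivation:
After byte 1 (0x42): reg=0x3A
After byte 2 (0x59): reg=0x2E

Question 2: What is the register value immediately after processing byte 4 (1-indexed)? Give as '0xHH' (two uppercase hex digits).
Answer: 0x3F

Derivation:
After byte 1 (0x42): reg=0x3A
After byte 2 (0x59): reg=0x2E
After byte 3 (0x92): reg=0x3D
After byte 4 (0x34): reg=0x3F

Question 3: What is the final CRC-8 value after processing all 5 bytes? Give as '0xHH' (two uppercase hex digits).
Answer: 0x74

Derivation:
After byte 1 (0x42): reg=0x3A
After byte 2 (0x59): reg=0x2E
After byte 3 (0x92): reg=0x3D
After byte 4 (0x34): reg=0x3F
After byte 5 (0x42): reg=0x74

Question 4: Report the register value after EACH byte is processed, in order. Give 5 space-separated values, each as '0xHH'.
0x3A 0x2E 0x3D 0x3F 0x74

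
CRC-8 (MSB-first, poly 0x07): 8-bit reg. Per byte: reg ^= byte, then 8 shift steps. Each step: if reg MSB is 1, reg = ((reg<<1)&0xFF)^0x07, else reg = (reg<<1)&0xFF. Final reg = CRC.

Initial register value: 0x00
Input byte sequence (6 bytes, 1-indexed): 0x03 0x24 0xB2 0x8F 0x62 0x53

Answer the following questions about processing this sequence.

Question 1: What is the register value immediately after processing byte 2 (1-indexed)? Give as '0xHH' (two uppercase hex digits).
After byte 1 (0x03): reg=0x09
After byte 2 (0x24): reg=0xC3

Answer: 0xC3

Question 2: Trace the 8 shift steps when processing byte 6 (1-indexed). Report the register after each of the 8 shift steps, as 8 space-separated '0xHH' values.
After byte 1 (0x03): reg=0x09
After byte 2 (0x24): reg=0xC3
After byte 3 (0xB2): reg=0x50
After byte 4 (0x8F): reg=0x13
After byte 5 (0x62): reg=0x50
Register before byte 6: 0x50
After XOR with byte 0x53: 0x03

Answer: 0x06 0x0C 0x18 0x30 0x60 0xC0 0x87 0x09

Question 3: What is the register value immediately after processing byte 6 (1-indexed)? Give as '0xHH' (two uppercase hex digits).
Answer: 0x09

Derivation:
After byte 1 (0x03): reg=0x09
After byte 2 (0x24): reg=0xC3
After byte 3 (0xB2): reg=0x50
After byte 4 (0x8F): reg=0x13
After byte 5 (0x62): reg=0x50
After byte 6 (0x53): reg=0x09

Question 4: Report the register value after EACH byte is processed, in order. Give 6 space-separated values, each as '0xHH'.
0x09 0xC3 0x50 0x13 0x50 0x09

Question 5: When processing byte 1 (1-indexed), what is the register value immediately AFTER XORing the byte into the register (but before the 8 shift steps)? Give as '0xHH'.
Answer: 0x03

Derivation:
Register before byte 1: 0x00
Byte 1: 0x03
0x00 XOR 0x03 = 0x03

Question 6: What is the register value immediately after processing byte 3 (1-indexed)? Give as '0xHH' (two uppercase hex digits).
Answer: 0x50

Derivation:
After byte 1 (0x03): reg=0x09
After byte 2 (0x24): reg=0xC3
After byte 3 (0xB2): reg=0x50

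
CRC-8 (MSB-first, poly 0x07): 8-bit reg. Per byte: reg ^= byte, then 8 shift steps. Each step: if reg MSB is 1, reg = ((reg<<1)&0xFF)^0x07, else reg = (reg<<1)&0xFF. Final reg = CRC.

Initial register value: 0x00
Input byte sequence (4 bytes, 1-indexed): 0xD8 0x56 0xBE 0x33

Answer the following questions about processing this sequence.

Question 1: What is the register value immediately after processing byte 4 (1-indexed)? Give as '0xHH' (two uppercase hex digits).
Answer: 0x24

Derivation:
After byte 1 (0xD8): reg=0x06
After byte 2 (0x56): reg=0xB7
After byte 3 (0xBE): reg=0x3F
After byte 4 (0x33): reg=0x24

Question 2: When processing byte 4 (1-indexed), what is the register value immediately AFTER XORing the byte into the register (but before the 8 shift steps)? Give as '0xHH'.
Register before byte 4: 0x3F
Byte 4: 0x33
0x3F XOR 0x33 = 0x0C

Answer: 0x0C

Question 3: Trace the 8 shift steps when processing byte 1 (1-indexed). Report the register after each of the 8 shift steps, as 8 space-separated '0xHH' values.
Answer: 0xB7 0x69 0xD2 0xA3 0x41 0x82 0x03 0x06

Derivation:
Register before byte 1: 0x00
After XOR with byte 0xD8: 0xD8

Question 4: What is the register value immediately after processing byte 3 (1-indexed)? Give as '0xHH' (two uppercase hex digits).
After byte 1 (0xD8): reg=0x06
After byte 2 (0x56): reg=0xB7
After byte 3 (0xBE): reg=0x3F

Answer: 0x3F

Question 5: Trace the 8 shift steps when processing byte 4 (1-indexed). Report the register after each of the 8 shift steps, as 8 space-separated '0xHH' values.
After byte 1 (0xD8): reg=0x06
After byte 2 (0x56): reg=0xB7
After byte 3 (0xBE): reg=0x3F
Register before byte 4: 0x3F
After XOR with byte 0x33: 0x0C

Answer: 0x18 0x30 0x60 0xC0 0x87 0x09 0x12 0x24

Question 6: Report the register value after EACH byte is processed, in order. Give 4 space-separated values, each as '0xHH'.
0x06 0xB7 0x3F 0x24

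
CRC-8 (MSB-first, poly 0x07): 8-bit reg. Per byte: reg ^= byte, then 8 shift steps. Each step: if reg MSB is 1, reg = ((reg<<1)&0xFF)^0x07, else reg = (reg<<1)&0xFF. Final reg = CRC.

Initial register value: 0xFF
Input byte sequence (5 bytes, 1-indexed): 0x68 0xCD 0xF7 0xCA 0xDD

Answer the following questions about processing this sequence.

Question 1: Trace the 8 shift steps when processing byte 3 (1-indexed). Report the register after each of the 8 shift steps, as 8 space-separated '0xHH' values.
After byte 1 (0x68): reg=0xEC
After byte 2 (0xCD): reg=0xE7
Register before byte 3: 0xE7
After XOR with byte 0xF7: 0x10

Answer: 0x20 0x40 0x80 0x07 0x0E 0x1C 0x38 0x70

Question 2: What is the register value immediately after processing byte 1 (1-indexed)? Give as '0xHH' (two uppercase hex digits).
After byte 1 (0x68): reg=0xEC

Answer: 0xEC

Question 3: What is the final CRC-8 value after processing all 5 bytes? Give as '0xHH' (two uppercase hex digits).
After byte 1 (0x68): reg=0xEC
After byte 2 (0xCD): reg=0xE7
After byte 3 (0xF7): reg=0x70
After byte 4 (0xCA): reg=0x2F
After byte 5 (0xDD): reg=0xD0

Answer: 0xD0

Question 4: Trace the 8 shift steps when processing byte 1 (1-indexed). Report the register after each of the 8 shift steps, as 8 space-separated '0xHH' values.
Register before byte 1: 0xFF
After XOR with byte 0x68: 0x97

Answer: 0x29 0x52 0xA4 0x4F 0x9E 0x3B 0x76 0xEC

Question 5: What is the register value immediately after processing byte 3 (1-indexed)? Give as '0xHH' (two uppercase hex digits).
Answer: 0x70

Derivation:
After byte 1 (0x68): reg=0xEC
After byte 2 (0xCD): reg=0xE7
After byte 3 (0xF7): reg=0x70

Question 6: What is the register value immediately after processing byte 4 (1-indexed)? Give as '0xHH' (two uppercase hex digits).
Answer: 0x2F

Derivation:
After byte 1 (0x68): reg=0xEC
After byte 2 (0xCD): reg=0xE7
After byte 3 (0xF7): reg=0x70
After byte 4 (0xCA): reg=0x2F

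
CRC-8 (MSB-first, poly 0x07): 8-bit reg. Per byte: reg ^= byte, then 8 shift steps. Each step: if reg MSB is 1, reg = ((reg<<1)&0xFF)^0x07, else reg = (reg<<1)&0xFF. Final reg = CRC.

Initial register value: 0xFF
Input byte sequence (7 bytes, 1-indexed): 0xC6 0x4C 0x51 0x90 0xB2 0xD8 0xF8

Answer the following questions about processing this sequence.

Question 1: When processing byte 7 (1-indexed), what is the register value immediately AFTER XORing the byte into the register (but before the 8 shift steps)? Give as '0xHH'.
Register before byte 7: 0xBD
Byte 7: 0xF8
0xBD XOR 0xF8 = 0x45

Answer: 0x45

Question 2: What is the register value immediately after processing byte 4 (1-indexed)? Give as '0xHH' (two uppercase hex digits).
After byte 1 (0xC6): reg=0xAF
After byte 2 (0x4C): reg=0xA7
After byte 3 (0x51): reg=0xCC
After byte 4 (0x90): reg=0x93

Answer: 0x93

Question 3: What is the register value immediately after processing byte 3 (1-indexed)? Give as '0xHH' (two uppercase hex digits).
Answer: 0xCC

Derivation:
After byte 1 (0xC6): reg=0xAF
After byte 2 (0x4C): reg=0xA7
After byte 3 (0x51): reg=0xCC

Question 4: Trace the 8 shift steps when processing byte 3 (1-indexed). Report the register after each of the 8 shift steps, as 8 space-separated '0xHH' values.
After byte 1 (0xC6): reg=0xAF
After byte 2 (0x4C): reg=0xA7
Register before byte 3: 0xA7
After XOR with byte 0x51: 0xF6

Answer: 0xEB 0xD1 0xA5 0x4D 0x9A 0x33 0x66 0xCC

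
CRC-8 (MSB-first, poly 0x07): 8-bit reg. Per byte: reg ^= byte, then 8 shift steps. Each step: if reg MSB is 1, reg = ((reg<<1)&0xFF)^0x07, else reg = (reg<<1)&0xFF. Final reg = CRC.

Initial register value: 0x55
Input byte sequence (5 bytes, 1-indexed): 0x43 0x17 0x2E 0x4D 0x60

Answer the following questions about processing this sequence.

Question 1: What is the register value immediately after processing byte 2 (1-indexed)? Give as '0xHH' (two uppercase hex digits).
Answer: 0x4C

Derivation:
After byte 1 (0x43): reg=0x62
After byte 2 (0x17): reg=0x4C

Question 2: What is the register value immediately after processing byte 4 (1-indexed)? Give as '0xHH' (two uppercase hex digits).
Answer: 0x3B

Derivation:
After byte 1 (0x43): reg=0x62
After byte 2 (0x17): reg=0x4C
After byte 3 (0x2E): reg=0x29
After byte 4 (0x4D): reg=0x3B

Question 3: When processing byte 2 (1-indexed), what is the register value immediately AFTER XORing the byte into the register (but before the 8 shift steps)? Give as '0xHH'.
Answer: 0x75

Derivation:
Register before byte 2: 0x62
Byte 2: 0x17
0x62 XOR 0x17 = 0x75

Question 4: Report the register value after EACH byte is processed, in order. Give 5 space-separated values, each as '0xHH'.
0x62 0x4C 0x29 0x3B 0x86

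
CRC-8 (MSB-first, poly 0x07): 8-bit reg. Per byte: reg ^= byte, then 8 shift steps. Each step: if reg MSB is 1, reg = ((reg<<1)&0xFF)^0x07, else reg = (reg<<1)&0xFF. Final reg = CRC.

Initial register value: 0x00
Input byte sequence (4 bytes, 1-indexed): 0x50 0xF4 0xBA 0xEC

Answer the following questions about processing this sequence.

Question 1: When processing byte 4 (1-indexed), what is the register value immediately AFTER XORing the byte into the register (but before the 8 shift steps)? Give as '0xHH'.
Answer: 0xA7

Derivation:
Register before byte 4: 0x4B
Byte 4: 0xEC
0x4B XOR 0xEC = 0xA7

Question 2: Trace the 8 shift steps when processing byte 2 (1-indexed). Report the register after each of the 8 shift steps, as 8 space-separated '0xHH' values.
Answer: 0x86 0x0B 0x16 0x2C 0x58 0xB0 0x67 0xCE

Derivation:
After byte 1 (0x50): reg=0xB7
Register before byte 2: 0xB7
After XOR with byte 0xF4: 0x43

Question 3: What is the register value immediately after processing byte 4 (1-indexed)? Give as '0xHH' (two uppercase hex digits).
Answer: 0x7C

Derivation:
After byte 1 (0x50): reg=0xB7
After byte 2 (0xF4): reg=0xCE
After byte 3 (0xBA): reg=0x4B
After byte 4 (0xEC): reg=0x7C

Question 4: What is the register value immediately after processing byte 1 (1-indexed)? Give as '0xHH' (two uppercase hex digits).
Answer: 0xB7

Derivation:
After byte 1 (0x50): reg=0xB7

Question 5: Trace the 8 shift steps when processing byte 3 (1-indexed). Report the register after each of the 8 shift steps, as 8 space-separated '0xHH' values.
After byte 1 (0x50): reg=0xB7
After byte 2 (0xF4): reg=0xCE
Register before byte 3: 0xCE
After XOR with byte 0xBA: 0x74

Answer: 0xE8 0xD7 0xA9 0x55 0xAA 0x53 0xA6 0x4B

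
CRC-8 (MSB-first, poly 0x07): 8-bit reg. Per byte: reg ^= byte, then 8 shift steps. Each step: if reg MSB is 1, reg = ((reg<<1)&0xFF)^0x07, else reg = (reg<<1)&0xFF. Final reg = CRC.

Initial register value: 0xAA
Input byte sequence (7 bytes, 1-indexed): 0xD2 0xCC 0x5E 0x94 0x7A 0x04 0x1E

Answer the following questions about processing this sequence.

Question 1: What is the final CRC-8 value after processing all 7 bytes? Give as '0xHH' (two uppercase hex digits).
After byte 1 (0xD2): reg=0x6F
After byte 2 (0xCC): reg=0x60
After byte 3 (0x5E): reg=0xBA
After byte 4 (0x94): reg=0xCA
After byte 5 (0x7A): reg=0x19
After byte 6 (0x04): reg=0x53
After byte 7 (0x1E): reg=0xE4

Answer: 0xE4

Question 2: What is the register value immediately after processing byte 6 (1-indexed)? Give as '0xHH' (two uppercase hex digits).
Answer: 0x53

Derivation:
After byte 1 (0xD2): reg=0x6F
After byte 2 (0xCC): reg=0x60
After byte 3 (0x5E): reg=0xBA
After byte 4 (0x94): reg=0xCA
After byte 5 (0x7A): reg=0x19
After byte 6 (0x04): reg=0x53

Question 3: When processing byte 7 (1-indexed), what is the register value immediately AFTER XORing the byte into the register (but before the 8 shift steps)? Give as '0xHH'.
Answer: 0x4D

Derivation:
Register before byte 7: 0x53
Byte 7: 0x1E
0x53 XOR 0x1E = 0x4D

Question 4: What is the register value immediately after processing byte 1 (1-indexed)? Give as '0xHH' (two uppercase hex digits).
After byte 1 (0xD2): reg=0x6F

Answer: 0x6F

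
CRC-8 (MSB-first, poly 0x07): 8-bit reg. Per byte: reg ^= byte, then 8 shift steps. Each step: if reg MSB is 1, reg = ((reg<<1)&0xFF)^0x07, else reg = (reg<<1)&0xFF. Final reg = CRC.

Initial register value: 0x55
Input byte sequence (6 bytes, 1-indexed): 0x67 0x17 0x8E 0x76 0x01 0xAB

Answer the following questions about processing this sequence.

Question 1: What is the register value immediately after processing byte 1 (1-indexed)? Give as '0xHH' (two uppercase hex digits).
Answer: 0x9E

Derivation:
After byte 1 (0x67): reg=0x9E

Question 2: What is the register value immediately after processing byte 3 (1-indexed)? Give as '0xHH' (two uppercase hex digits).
After byte 1 (0x67): reg=0x9E
After byte 2 (0x17): reg=0xB6
After byte 3 (0x8E): reg=0xA8

Answer: 0xA8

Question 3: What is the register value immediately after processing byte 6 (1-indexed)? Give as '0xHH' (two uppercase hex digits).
After byte 1 (0x67): reg=0x9E
After byte 2 (0x17): reg=0xB6
After byte 3 (0x8E): reg=0xA8
After byte 4 (0x76): reg=0x14
After byte 5 (0x01): reg=0x6B
After byte 6 (0xAB): reg=0x4E

Answer: 0x4E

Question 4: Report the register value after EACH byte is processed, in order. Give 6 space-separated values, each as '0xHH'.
0x9E 0xB6 0xA8 0x14 0x6B 0x4E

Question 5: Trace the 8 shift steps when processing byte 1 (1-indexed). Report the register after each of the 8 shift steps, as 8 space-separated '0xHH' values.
Register before byte 1: 0x55
After XOR with byte 0x67: 0x32

Answer: 0x64 0xC8 0x97 0x29 0x52 0xA4 0x4F 0x9E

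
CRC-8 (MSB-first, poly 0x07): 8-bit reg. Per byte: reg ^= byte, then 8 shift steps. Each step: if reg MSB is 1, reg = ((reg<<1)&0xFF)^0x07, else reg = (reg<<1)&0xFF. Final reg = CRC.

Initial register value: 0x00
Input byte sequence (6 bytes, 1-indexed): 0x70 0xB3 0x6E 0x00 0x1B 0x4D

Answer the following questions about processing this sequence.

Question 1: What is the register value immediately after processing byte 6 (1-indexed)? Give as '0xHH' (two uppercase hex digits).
After byte 1 (0x70): reg=0x57
After byte 2 (0xB3): reg=0xB2
After byte 3 (0x6E): reg=0x1A
After byte 4 (0x00): reg=0x46
After byte 5 (0x1B): reg=0x94
After byte 6 (0x4D): reg=0x01

Answer: 0x01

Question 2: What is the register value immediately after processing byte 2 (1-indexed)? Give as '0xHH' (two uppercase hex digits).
Answer: 0xB2

Derivation:
After byte 1 (0x70): reg=0x57
After byte 2 (0xB3): reg=0xB2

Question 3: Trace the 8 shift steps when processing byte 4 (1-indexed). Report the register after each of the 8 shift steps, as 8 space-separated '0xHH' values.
After byte 1 (0x70): reg=0x57
After byte 2 (0xB3): reg=0xB2
After byte 3 (0x6E): reg=0x1A
Register before byte 4: 0x1A
After XOR with byte 0x00: 0x1A

Answer: 0x34 0x68 0xD0 0xA7 0x49 0x92 0x23 0x46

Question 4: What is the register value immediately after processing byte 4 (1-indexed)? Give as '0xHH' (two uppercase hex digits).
Answer: 0x46

Derivation:
After byte 1 (0x70): reg=0x57
After byte 2 (0xB3): reg=0xB2
After byte 3 (0x6E): reg=0x1A
After byte 4 (0x00): reg=0x46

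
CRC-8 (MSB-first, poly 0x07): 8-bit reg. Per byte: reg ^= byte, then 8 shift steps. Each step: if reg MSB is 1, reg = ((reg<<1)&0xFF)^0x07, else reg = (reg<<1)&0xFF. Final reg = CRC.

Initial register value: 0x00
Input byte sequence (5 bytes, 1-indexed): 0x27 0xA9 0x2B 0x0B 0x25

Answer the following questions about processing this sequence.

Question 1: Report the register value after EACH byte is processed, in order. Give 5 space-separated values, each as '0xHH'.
0xF5 0x93 0x21 0xD6 0xD7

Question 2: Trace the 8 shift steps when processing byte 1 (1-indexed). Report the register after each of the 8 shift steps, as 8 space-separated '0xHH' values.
Register before byte 1: 0x00
After XOR with byte 0x27: 0x27

Answer: 0x4E 0x9C 0x3F 0x7E 0xFC 0xFF 0xF9 0xF5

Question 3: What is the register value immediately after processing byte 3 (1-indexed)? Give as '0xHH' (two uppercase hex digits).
Answer: 0x21

Derivation:
After byte 1 (0x27): reg=0xF5
After byte 2 (0xA9): reg=0x93
After byte 3 (0x2B): reg=0x21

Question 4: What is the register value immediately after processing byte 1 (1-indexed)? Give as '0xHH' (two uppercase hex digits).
Answer: 0xF5

Derivation:
After byte 1 (0x27): reg=0xF5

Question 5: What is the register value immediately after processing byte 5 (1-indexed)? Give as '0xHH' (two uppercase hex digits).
After byte 1 (0x27): reg=0xF5
After byte 2 (0xA9): reg=0x93
After byte 3 (0x2B): reg=0x21
After byte 4 (0x0B): reg=0xD6
After byte 5 (0x25): reg=0xD7

Answer: 0xD7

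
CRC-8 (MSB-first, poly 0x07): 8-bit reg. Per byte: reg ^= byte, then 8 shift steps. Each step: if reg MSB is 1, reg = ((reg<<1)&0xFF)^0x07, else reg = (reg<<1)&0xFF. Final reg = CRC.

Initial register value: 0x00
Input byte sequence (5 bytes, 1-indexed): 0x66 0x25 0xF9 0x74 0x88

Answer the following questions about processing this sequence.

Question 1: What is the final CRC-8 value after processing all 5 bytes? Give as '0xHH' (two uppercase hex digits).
Answer: 0x76

Derivation:
After byte 1 (0x66): reg=0x35
After byte 2 (0x25): reg=0x70
After byte 3 (0xF9): reg=0xB6
After byte 4 (0x74): reg=0x40
After byte 5 (0x88): reg=0x76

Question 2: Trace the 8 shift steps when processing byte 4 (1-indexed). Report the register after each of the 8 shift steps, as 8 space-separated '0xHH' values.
Answer: 0x83 0x01 0x02 0x04 0x08 0x10 0x20 0x40

Derivation:
After byte 1 (0x66): reg=0x35
After byte 2 (0x25): reg=0x70
After byte 3 (0xF9): reg=0xB6
Register before byte 4: 0xB6
After XOR with byte 0x74: 0xC2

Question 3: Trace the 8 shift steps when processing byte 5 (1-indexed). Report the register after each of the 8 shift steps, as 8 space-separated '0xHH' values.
After byte 1 (0x66): reg=0x35
After byte 2 (0x25): reg=0x70
After byte 3 (0xF9): reg=0xB6
After byte 4 (0x74): reg=0x40
Register before byte 5: 0x40
After XOR with byte 0x88: 0xC8

Answer: 0x97 0x29 0x52 0xA4 0x4F 0x9E 0x3B 0x76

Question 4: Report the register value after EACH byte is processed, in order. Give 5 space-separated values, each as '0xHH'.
0x35 0x70 0xB6 0x40 0x76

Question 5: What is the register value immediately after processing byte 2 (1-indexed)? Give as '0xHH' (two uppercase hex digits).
After byte 1 (0x66): reg=0x35
After byte 2 (0x25): reg=0x70

Answer: 0x70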